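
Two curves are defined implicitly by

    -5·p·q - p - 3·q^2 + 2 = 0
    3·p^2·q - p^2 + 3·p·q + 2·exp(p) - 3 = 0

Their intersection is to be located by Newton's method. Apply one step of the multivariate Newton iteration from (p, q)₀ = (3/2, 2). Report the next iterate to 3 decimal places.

At (3/2, 2): F = (-26.500, 26.21338).
Jacobian J = [[-5·q - 1, -5·p - 6·q], [6·p·q - 2·p + 3·q + 2·exp(p), 3·p^2 + 3·p]].
At the point, J = [[-11.000, -19.500], [29.96338, 11.250]] (det J = 460.53587).
Solving J·Δ = −F gives Δ = (-0.463, -1.098).
Then the next iterate is (p, q)₁ = (1.037, 0.902).

(1.037, 0.902)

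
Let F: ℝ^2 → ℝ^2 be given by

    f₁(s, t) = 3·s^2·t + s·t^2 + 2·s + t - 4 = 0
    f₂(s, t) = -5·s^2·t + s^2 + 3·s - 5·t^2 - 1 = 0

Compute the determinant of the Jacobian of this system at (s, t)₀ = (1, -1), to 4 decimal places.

J = [[6·s·t + t^2 + 2, 3·s^2 + 2·s·t + 1], [-10·s·t + 2·s + 3, -5·s^2 - 10·t]].
At the point, J = [[-3.0000, 2.0000], [15.0000, 5.0000]].
det J = -45.0000.

-45.0000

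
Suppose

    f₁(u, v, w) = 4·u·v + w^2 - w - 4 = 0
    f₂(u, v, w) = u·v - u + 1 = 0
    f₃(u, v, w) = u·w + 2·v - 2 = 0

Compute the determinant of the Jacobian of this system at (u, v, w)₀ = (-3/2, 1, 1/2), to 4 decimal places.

9.0000

J = [[4·v, 4·u, 2·w - 1], [v - 1, u, 0], [w, 2, u]].
At the point, J = [[4.0000, -6.0000, 0.0000], [0.0000, -1.5000, 0.0000], [0.5000, 2.0000, -1.5000]].
det J = 9.0000.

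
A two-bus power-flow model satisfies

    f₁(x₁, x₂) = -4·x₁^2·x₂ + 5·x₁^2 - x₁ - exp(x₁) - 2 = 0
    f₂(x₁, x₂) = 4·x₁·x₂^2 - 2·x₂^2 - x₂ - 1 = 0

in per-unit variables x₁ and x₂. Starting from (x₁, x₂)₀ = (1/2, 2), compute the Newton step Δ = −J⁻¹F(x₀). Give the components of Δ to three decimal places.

At (1/2, 2): F = (-4.89872, -3.000).
Jacobian J = [[-8·x₁·x₂ + 10·x₁ - exp(x₁) - 1, -4·x₁^2], [4·x₂^2, 8·x₁·x₂ - 4·x₂ - 1]].
At the point, J = [[-5.64872, -1.000], [16.000, -1.000]] (det J = 21.64872).
Solving J·Δ = −F gives Δ = (-0.088, -4.403).

(-0.088, -4.403)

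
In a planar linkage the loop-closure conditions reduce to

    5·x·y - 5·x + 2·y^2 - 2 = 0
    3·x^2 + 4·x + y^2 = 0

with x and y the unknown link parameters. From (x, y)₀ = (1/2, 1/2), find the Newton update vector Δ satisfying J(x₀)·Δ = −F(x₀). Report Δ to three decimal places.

(-0.478, 0.346)

At (1/2, 1/2): F = (-2.750, 3.000).
Jacobian J = [[5·y - 5, 5·x + 4·y], [6·x + 4, 2·y]].
At the point, J = [[-2.500, 4.500], [7.000, 1.000]] (det J = -34.000).
Solving J·Δ = −F gives Δ = (-0.478, 0.346).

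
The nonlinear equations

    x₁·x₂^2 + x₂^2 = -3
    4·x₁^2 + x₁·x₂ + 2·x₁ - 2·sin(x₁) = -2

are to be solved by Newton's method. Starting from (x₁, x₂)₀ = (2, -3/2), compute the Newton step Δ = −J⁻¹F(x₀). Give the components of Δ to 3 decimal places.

At (2, -3/2): F = (9.750, 17.18141).
Jacobian J = [[x₂^2, 2·x₁·x₂ + 2·x₂], [8·x₁ + x₂ - 2·cos(x₁) + 2, x₁]].
At the point, J = [[2.250, -9.000], [17.33229, 2.000]] (det J = 160.49064).
Solving J·Δ = −F gives Δ = (-1.085, 0.812).

(-1.085, 0.812)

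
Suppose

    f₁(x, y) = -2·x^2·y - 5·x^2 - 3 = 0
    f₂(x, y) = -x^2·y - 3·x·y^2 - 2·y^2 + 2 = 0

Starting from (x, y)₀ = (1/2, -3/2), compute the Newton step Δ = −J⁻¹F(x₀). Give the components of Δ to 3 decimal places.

(-1.670, -0.319)

At (1/2, -3/2): F = (-3.500, -5.500).
Jacobian J = [[-4·x·y - 10·x, -2·x^2], [-2·x·y - 3·y^2, -x^2 - 6·x·y - 4·y]].
At the point, J = [[-2.000, -0.500], [-5.250, 10.250]] (det J = -23.125).
Solving J·Δ = −F gives Δ = (-1.670, -0.319).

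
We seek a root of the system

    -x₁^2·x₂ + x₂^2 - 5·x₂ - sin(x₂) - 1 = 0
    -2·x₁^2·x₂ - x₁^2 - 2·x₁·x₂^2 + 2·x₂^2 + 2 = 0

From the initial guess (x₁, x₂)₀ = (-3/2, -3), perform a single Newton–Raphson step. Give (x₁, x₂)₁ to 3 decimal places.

(-4.871, 1.912)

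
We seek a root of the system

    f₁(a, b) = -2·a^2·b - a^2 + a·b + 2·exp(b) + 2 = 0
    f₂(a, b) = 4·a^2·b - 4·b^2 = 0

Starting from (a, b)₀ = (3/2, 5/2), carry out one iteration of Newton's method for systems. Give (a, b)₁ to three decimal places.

At (3/2, 5/2): F = (16.61499, -2.500).
Jacobian J = [[-4·a·b - 2·a + b, -2·a^2 + a + 2·exp(b)], [8·a·b, 4·a^2 - 8·b]].
At the point, J = [[-15.500, 21.36499], [30.000, -11.000]] (det J = -470.44964).
Solving J·Δ = −F gives Δ = (-0.275, -0.977).
Then the next iterate is (a, b)₁ = (1.225, 1.523).

(1.225, 1.523)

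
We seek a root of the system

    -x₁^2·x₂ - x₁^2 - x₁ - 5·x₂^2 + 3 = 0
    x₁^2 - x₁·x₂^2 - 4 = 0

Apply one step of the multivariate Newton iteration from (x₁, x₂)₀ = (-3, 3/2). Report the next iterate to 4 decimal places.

(-2.5521, 0.6050)

At (-3, 3/2): F = (-27.7500, 11.7500).
Jacobian J = [[-2·x₁·x₂ - 2·x₁ - 1, -x₁^2 - 10·x₂], [2·x₁ - x₂^2, -2·x₁·x₂]].
At the point, J = [[14.0000, -24.0000], [-8.2500, 9.0000]] (det J = -72.0000).
Solving J·Δ = −F gives Δ = (0.4479, -0.8950).
Then the next iterate is (x₁, x₂)₁ = (-2.5521, 0.6050).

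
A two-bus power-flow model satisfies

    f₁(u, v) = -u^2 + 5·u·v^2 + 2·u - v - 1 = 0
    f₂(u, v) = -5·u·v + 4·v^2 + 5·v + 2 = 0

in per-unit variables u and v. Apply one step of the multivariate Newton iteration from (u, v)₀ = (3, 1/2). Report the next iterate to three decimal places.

(2.369, 0.430)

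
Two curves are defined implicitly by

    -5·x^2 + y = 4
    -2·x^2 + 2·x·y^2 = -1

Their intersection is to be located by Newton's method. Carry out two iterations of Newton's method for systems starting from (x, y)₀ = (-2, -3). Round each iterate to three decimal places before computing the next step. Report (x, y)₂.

At (-2, -3): F = (-27.000, -43.000).
Jacobian J = [[-10·x, 1], [-4·x + 2·y^2, 4·x·y]].
At the point, J = [[20.000, 1.000], [26.000, 24.000]] (det J = 454.000).
Solving J·Δ = −F gives Δ = (1.333, 0.348).
Then the next iterate is (x, y)₁ = (-0.667, -2.652).
Round to (-0.667, -2.652) and repeat: F = (-8.87645, -9.27194), J = [[6.670, 1.000], [16.73421, 7.07554]].
Δ = (1.758, -2.846), so (x, y)₂ = (1.091, -5.498).

(1.091, -5.498)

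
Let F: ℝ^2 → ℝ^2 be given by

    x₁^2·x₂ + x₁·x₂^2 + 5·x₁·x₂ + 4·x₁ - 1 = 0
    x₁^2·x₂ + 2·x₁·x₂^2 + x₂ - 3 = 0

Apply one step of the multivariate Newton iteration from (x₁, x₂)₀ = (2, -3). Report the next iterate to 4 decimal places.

(0.8701, -2.4094)

At (2, -3): F = (-17.0000, 18.0000).
Jacobian J = [[2·x₁·x₂ + x₂^2 + 5·x₂ + 4, x₁^2 + 2·x₁·x₂ + 5·x₁], [2·x₁·x₂ + 2·x₂^2, x₁^2 + 4·x₁·x₂ + 1]].
At the point, J = [[-14.0000, 2.0000], [6.0000, -19.0000]] (det J = 254.0000).
Solving J·Δ = −F gives Δ = (-1.1299, 0.5906).
Then the next iterate is (x₁, x₂)₁ = (0.8701, -2.4094).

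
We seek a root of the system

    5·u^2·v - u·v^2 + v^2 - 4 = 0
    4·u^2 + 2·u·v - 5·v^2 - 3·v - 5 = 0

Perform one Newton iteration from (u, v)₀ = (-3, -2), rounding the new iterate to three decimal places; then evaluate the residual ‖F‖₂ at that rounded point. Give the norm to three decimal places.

At (-3, -2): F = (-78.000, 29.000).
Jacobian J = [[10·u·v - v^2, 5·u^2 - 2·u·v + 2·v], [8·u + 2·v, 2·u - 10·v - 3]].
At the point, J = [[56.000, 29.000], [-28.000, 11.000]] (det J = 1428.000).
Solving J·Δ = −F gives Δ = (1.190, 0.392).
Then the next iterate is (u, v)₁ = (-1.810, -1.608).
Re-evaluating at (-1.810, -1.608): F = (-23.07413, 5.82104), so ‖F‖₂ = 23.797.

23.797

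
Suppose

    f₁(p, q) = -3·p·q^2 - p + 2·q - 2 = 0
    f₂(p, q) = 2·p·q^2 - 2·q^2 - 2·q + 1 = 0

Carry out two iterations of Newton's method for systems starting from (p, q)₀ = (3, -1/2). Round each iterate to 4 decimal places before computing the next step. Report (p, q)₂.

(1.3815, 2.5455)

At (3, -1/2): F = (-8.2500, 3.0000).
Jacobian J = [[-3·q^2 - 1, -6·p·q + 2], [2·q^2, 4·p·q - 4·q - 2]].
At the point, J = [[-1.7500, 11.0000], [0.5000, -6.0000]] (det J = 5.0000).
Solving J·Δ = −F gives Δ = (-3.3000, 0.2250).
Then the next iterate is (p, q)₁ = (-0.3000, -0.2750).
Round to (-0.3000, -0.2750) and repeat: F = (-2.181938, 1.353375), J = [[-1.226875, 1.5050], [0.151250, -0.5700]].
Δ = (1.6815, 2.8205), so (p, q)₂ = (1.3815, 2.5455).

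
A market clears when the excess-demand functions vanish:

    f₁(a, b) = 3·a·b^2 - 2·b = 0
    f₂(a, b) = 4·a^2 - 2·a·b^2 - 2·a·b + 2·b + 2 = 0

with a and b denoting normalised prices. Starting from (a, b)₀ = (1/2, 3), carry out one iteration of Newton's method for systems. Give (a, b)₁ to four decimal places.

At (1/2, 3): F = (7.5000, -3.0000).
Jacobian J = [[3·b^2, 6·a·b - 2], [8·a - 2·b^2 - 2·b, -4·a·b - 2·a + 2]].
At the point, J = [[27.0000, 7.0000], [-20.0000, -5.0000]] (det J = 5.0000).
Solving J·Δ = −F gives Δ = (3.3000, -13.8000).
Then the next iterate is (a, b)₁ = (3.8000, -10.8000).

(3.8000, -10.8000)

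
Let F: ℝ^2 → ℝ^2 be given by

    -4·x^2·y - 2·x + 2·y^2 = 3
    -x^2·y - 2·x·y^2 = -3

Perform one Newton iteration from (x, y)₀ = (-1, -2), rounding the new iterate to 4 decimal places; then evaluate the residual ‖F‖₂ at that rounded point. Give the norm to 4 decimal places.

15.6688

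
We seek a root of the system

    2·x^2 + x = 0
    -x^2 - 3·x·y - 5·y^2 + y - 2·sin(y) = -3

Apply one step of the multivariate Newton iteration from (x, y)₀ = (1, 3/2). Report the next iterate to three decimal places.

At (1, 3/2): F = (3.000, -14.24499).
Jacobian J = [[4·x + 1, 0], [-2·x - 3·y, -3·x - 10·y - 2·cos(y) + 1]].
At the point, J = [[5.000, 0.000], [-6.500, -17.14147]] (det J = -85.70737).
Solving J·Δ = −F gives Δ = (-0.600, -0.604).
Then the next iterate is (x, y)₁ = (0.400, 0.896).

(0.400, 0.896)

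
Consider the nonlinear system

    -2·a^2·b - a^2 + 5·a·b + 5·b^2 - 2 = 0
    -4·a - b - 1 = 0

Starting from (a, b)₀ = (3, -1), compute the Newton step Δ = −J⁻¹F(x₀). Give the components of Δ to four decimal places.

(-2.8868, -0.4528)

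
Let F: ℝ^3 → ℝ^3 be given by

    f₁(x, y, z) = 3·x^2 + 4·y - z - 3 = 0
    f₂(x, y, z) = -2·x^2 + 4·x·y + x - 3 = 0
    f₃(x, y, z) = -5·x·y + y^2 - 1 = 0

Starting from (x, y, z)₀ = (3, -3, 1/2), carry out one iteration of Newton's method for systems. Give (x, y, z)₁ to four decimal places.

(1.3564, -1.6502, -12.1848)

At (3, -3, 1/2): F = (11.5000, -54.0000, 53.0000).
Jacobian J = [[6·x, 4, -1], [-4·x + 4·y + 1, 4·x, 0], [-5·y, -5·x + 2·y, 0]].
At the point, J = [[18.0000, 4.0000, -1.0000], [-23.0000, 12.0000, 0.0000], [15.0000, -21.0000, 0.0000]] (det J = -303.0000).
Solving J·Δ = −F gives Δ = (-1.6436, 1.3498, -12.6848).
Then the next iterate is (x, y, z)₁ = (1.3564, -1.6502, -12.1848).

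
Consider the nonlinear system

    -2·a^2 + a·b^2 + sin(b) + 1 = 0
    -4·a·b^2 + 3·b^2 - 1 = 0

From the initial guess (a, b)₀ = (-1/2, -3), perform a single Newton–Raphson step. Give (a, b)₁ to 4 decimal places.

At (-1/2, -3): F = (-4.141120, 44.0000).
Jacobian J = [[-4·a + b^2, 2·a·b + cos(b)], [-4·b^2, -8·a·b + 6·b]].
At the point, J = [[11.0000, 2.010008], [-36.0000, -30.0000]] (det J = -257.639730).
Solving J·Δ = −F gives Δ = (0.1389, 1.3000).
Then the next iterate is (a, b)₁ = (-0.3611, -1.7000).

(-0.3611, -1.7000)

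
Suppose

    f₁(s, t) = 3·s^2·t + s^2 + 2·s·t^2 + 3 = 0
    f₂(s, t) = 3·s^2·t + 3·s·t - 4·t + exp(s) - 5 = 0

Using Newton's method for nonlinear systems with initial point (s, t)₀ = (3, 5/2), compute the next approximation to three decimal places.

(2.204, 1.334)

At (3, 5/2): F = (117.000, 95.08554).
Jacobian J = [[6·s·t + 2·s + 2·t^2, 3·s^2 + 4·s·t], [6·s·t + 3·t + exp(s), 3·s^2 + 3·s - 4]].
At the point, J = [[63.500, 57.000], [72.58554, 32.000]] (det J = -2105.37560).
Solving J·Δ = −F gives Δ = (-0.796, -1.166).
Then the next iterate is (s, t)₁ = (2.204, 1.334).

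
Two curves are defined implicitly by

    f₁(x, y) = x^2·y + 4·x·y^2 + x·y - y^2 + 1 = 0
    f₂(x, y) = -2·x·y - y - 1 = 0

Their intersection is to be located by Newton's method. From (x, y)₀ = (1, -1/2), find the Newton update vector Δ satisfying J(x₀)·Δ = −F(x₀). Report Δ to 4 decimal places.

(0.7000, 0.4000)

At (1, -1/2): F = (0.7500, 0.5000).
Jacobian J = [[2·x·y + 4·y^2 + y, x^2 + 8·x·y + x - 2·y], [-2·y, -2·x - 1]].
At the point, J = [[-0.5000, -1.0000], [1.0000, -3.0000]] (det J = 2.5000).
Solving J·Δ = −F gives Δ = (0.7000, 0.4000).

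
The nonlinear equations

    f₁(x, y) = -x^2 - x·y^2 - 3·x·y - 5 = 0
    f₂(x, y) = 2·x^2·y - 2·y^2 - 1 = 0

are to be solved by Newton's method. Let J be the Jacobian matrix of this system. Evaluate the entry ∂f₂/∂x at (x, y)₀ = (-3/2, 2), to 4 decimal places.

-12.0000

∂f₂/∂x = 4·x·y.
At (-3/2, 2) this is -12.0000.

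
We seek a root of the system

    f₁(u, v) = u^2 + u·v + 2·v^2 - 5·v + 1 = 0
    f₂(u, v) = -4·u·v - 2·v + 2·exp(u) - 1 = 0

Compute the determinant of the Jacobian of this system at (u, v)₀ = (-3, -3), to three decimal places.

151.991

J = [[2·u + v, u + 4·v - 5], [-4·v + 2·exp(u), -4·u - 2]].
At the point, J = [[-9.000, -20.000], [12.09957, 10.000]].
det J = 151.991.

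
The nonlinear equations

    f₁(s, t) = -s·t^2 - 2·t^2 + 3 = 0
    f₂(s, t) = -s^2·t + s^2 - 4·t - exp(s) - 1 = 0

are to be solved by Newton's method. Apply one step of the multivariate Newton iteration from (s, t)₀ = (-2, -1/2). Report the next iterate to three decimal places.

(10.000, -8.845)

At (-2, -1/2): F = (3.000, 6.86466).
Jacobian J = [[-t^2, -2·s·t - 4·t], [-2·s·t + 2·s - exp(s), -s^2 - 4]].
At the point, J = [[-0.250, 0.000], [-6.13534, -8.000]] (det J = 2.000).
Solving J·Δ = −F gives Δ = (12.000, -8.345).
Then the next iterate is (s, t)₁ = (10.000, -8.845).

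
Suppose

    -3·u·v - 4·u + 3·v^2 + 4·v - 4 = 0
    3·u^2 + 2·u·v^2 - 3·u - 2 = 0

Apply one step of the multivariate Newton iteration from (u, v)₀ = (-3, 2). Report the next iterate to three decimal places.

(-0.604, 1.119)

At (-3, 2): F = (46.000, 10.000).
Jacobian J = [[-3·v - 4, -3·u + 6·v + 4], [6·u + 2·v^2 - 3, 4·u·v]].
At the point, J = [[-10.000, 25.000], [-13.000, -24.000]] (det J = 565.000).
Solving J·Δ = −F gives Δ = (2.396, -0.881).
Then the next iterate is (u, v)₁ = (-0.604, 1.119).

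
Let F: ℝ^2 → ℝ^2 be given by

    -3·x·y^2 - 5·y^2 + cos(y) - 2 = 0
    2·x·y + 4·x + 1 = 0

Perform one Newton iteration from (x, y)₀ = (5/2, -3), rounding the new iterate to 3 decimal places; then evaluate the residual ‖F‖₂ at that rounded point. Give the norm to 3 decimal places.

1729.351

At (5/2, -3): F = (-115.48999, -4.000).
Jacobian J = [[-3·y^2, -6·x·y - 10·y - sin(y)], [2·y + 4, 2·x]].
At the point, J = [[-27.000, 75.14112], [-2.000, 5.000]] (det J = 15.28224).
Solving J·Δ = −F gives Δ = (18.118, 8.047).
Then the next iterate is (x, y)₁ = (20.618, 5.047).
Re-evaluating at (20.618, 5.047): F = (-1704.59066, 291.59009), so ‖F‖₂ = 1729.351.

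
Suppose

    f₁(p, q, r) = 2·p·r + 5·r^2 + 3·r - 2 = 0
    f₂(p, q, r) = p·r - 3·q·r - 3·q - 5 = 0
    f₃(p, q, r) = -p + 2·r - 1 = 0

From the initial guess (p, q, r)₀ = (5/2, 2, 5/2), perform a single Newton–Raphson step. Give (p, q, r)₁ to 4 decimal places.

At (5/2, 2, 5/2): F = (49.2500, -19.7500, 1.5000).
Jacobian J = [[2·r, 0, 2·p + 10·r + 3], [r, -3·r - 3, p - 3·q], [-1, 0, 2]].
At the point, J = [[5.0000, 0.0000, 33.0000], [2.5000, -10.5000, -3.5000], [-1.0000, 0.0000, 2.0000]] (det J = -451.5000).
Solving J·Δ = −F gives Δ = (-1.1395, -1.7123, -1.3198).
Then the next iterate is (p, q, r)₁ = (1.3605, 0.2877, 1.1802).

(1.3605, 0.2877, 1.1802)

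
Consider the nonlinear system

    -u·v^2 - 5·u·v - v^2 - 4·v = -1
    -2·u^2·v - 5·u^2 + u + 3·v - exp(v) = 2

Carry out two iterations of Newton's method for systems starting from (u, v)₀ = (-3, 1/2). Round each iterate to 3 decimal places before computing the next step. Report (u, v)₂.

At (-3, 1/2): F = (7.000, -59.14872).
Jacobian J = [[-v^2 - 5·v, -2·u·v - 5·u - 2·v - 4], [-4·u·v - 10·u + 1, -2·u^2 - exp(v) + 3]].
At the point, J = [[-2.750, 13.000], [37.000, -16.64872]] (det J = -435.21602).
Solving J·Δ = −F gives Δ = (1.499, -0.221).
Then the next iterate is (u, v)₁ = (-1.501, 0.279).
Round to (-1.501, 0.279) and repeat: F = (2.01689, -16.50799), J = [[-1.47284, 3.78456], [17.68512, -2.82781]].
Δ = (0.905, -0.181), so (u, v)₂ = (-0.596, 0.098).

(-0.596, 0.098)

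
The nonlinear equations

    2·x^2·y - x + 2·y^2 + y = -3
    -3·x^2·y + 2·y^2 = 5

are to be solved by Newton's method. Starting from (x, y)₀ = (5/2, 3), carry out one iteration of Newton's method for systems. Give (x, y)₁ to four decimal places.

(1.7597, 1.5282)

At (5/2, 3): F = (59.0000, -43.2500).
Jacobian J = [[4·x·y - 1, 2·x^2 + 4·y + 1], [-6·x·y, -3·x^2 + 4·y]].
At the point, J = [[29.0000, 25.5000], [-45.0000, -6.7500]] (det J = 951.7500).
Solving J·Δ = −F gives Δ = (-0.7403, -1.4718).
Then the next iterate is (x, y)₁ = (1.7597, 1.5282).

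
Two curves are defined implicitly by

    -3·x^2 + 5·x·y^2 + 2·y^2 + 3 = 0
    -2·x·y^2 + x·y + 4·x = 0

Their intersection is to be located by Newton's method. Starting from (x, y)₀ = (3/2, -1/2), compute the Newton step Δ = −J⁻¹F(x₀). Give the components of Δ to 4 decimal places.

At (3/2, -1/2): F = (-1.3750, 4.5000).
Jacobian J = [[-6·x + 5·y^2, 10·x·y + 4·y], [-2·y^2 + y + 4, -4·x·y + x]].
At the point, J = [[-7.7500, -9.5000], [3.0000, 4.5000]] (det J = -6.3750).
Solving J·Δ = −F gives Δ = (5.7353, -4.8235).

(5.7353, -4.8235)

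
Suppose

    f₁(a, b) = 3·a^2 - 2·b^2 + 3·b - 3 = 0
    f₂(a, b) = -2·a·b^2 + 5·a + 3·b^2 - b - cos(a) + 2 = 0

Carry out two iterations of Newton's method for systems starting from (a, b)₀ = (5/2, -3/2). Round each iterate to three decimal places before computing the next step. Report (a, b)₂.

(3.215, -3.168)

At (5/2, -3/2): F = (6.750, 12.30114).
Jacobian J = [[6·a, -4·b + 3], [-2·b^2 + sin(a) + 5, -4·a·b + 6·b - 1]].
At the point, J = [[15.000, 9.000], [1.09847, 5.000]] (det J = 65.11375).
Solving J·Δ = −F gives Δ = (1.182, -2.720).
Then the next iterate is (a, b)₁ = (3.682, -4.220).
Round to (3.682, -4.220) and repeat: F = (-10.60543, -52.22836), J = [[22.092, 19.880], [-31.13129, 35.83216]].
Δ = (-0.467, 1.052), so (a, b)₂ = (3.215, -3.168).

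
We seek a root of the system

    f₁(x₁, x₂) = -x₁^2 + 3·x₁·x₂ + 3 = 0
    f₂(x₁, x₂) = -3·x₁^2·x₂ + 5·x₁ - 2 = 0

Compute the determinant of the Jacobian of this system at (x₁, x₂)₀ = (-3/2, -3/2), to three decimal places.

-28.125

J = [[-2·x₁ + 3·x₂, 3·x₁], [-6·x₁·x₂ + 5, -3·x₁^2]].
At the point, J = [[-1.500, -4.500], [-8.500, -6.750]].
det J = -28.125.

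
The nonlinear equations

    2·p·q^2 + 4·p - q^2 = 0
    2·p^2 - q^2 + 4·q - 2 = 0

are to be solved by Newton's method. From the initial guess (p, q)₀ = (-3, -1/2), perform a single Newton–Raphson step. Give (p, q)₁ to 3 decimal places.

(-1.451, 0.468)

At (-3, -1/2): F = (-13.750, 13.750).
Jacobian J = [[2·q^2 + 4, 4·p·q - 2·q], [4·p, -2·q + 4]].
At the point, J = [[4.500, 7.000], [-12.000, 5.000]] (det J = 106.500).
Solving J·Δ = −F gives Δ = (1.549, 0.968).
Then the next iterate is (p, q)₁ = (-1.451, 0.468).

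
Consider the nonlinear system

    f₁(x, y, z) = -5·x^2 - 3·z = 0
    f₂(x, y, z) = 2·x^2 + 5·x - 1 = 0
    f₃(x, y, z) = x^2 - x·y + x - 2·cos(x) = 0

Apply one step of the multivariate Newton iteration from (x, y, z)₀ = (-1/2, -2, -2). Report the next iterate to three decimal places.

At (-1/2, -2, -2): F = (4.750, -3.000, -3.00517).
Jacobian J = [[-10·x, 0, -3], [4·x + 5, 0, 0], [2·x - y + 2·sin(x) + 1, -x, 0]].
At the point, J = [[5.000, 0.000, -3.000], [3.000, 0.000, 0.000], [1.04115, 0.500, 0.000]] (det J = -4.500).
Solving J·Δ = −F gives Δ = (1.000, 3.928, 3.250).
Then the next iterate is (x, y, z)₁ = (0.500, 1.928, 1.250).

(0.500, 1.928, 1.250)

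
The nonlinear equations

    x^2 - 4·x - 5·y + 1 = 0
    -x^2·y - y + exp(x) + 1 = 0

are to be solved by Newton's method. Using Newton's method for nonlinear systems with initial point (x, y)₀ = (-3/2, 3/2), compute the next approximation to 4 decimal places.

(-0.9835, 1.1269)

At (-3/2, 3/2): F = (1.7500, -3.651870).
Jacobian J = [[2·x - 4, -5], [-2·x·y + exp(x), -x^2 - 1]].
At the point, J = [[-7.0000, -5.0000], [4.723130, -3.2500]] (det J = 46.365651).
Solving J·Δ = −F gives Δ = (0.5165, -0.3731).
Then the next iterate is (x, y)₁ = (-0.9835, 1.1269).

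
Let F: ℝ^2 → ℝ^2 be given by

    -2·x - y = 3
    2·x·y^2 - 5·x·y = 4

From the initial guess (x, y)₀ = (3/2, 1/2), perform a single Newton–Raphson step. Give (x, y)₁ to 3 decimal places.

At (3/2, 1/2): F = (-6.500, -7.000).
Jacobian J = [[-2, -1], [2·y^2 - 5·y, 4·x·y - 5·x]].
At the point, J = [[-2.000, -1.000], [-2.000, -4.500]] (det J = 7.000).
Solving J·Δ = −F gives Δ = (-3.179, -0.143).
Then the next iterate is (x, y)₁ = (-1.679, 0.357).

(-1.679, 0.357)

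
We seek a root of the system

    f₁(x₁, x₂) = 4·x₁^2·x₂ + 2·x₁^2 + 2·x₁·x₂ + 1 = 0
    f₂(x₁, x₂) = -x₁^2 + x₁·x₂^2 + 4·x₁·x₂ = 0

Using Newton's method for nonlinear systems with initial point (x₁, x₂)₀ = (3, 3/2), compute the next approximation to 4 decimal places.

At (3, 3/2): F = (82.0000, 15.7500).
Jacobian J = [[8·x₁·x₂ + 4·x₁ + 2·x₂, 4·x₁^2 + 2·x₁], [-2·x₁ + x₂^2 + 4·x₂, 2·x₁·x₂ + 4·x₁]].
At the point, J = [[51.0000, 42.0000], [2.2500, 21.0000]] (det J = 976.5000).
Solving J·Δ = −F gives Δ = (-1.0860, -0.6336).
Then the next iterate is (x₁, x₂)₁ = (1.9140, 0.8664).

(1.9140, 0.8664)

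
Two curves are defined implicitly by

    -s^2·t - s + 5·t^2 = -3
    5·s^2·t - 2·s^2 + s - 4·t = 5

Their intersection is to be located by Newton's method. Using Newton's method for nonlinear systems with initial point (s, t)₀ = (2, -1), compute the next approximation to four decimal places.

At (2, -1): F = (10.0000, -27.0000).
Jacobian J = [[-2·s·t - 1, -s^2 + 10·t], [10·s·t - 4·s + 1, 5·s^2 - 4]].
At the point, J = [[3.0000, -14.0000], [-27.0000, 16.0000]] (det J = -330.0000).
Solving J·Δ = −F gives Δ = (-0.6606, 0.5727).
Then the next iterate is (s, t)₁ = (1.3394, -0.4273).

(1.3394, -0.4273)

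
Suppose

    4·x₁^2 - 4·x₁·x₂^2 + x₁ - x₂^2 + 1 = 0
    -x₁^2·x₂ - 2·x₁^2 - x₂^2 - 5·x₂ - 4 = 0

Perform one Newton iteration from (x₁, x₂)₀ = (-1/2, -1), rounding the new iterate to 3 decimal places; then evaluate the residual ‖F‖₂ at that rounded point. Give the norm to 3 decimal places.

0.583

At (-1/2, -1): F = (2.500, -0.250).
Jacobian J = [[8·x₁ - 4·x₂^2 + 1, -8·x₁·x₂ - 2·x₂], [-2·x₁·x₂ - 4·x₁, -x₁^2 - 2·x₂ - 5]].
At the point, J = [[-7.000, -2.000], [1.000, -3.250]] (det J = 24.750).
Solving J·Δ = −F gives Δ = (0.348, 0.030).
Then the next iterate is (x₁, x₂)₁ = (-0.152, -0.970).
Re-evaluating at (-0.152, -0.970): F = (0.57158, -0.11470), so ‖F‖₂ = 0.583.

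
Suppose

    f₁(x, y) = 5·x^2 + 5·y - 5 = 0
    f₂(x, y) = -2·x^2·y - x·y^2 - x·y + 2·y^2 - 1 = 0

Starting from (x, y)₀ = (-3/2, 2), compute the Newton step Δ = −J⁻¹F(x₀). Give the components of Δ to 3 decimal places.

(0.737, -1.038)

At (-3/2, 2): F = (16.250, 7.000).
Jacobian J = [[10·x, 5], [-4·x·y - y^2 - y, -2·x^2 - 2·x·y - x + 4·y]].
At the point, J = [[-15.000, 5.000], [6.000, 11.000]] (det J = -195.000).
Solving J·Δ = −F gives Δ = (0.737, -1.038).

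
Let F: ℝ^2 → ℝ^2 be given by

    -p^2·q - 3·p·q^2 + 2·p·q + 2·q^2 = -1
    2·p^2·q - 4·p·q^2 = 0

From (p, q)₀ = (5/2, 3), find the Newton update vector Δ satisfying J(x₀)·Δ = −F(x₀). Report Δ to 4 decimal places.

(-0.4545, -1.0479)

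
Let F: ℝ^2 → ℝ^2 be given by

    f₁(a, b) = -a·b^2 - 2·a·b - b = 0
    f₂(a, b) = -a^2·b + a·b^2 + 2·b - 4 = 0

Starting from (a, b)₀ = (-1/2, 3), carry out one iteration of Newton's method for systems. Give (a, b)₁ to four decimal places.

At (-1/2, 3): F = (4.5000, -3.2500).
Jacobian J = [[-b^2 - 2·b, -2·a·b - 2·a - 1], [-2·a·b + b^2, -a^2 + 2·a·b + 2]].
At the point, J = [[-15.0000, 3.0000], [12.0000, -1.2500]] (det J = -17.2500).
Solving J·Δ = −F gives Δ = (0.2391, -0.3043).
Then the next iterate is (a, b)₁ = (-0.2609, 2.6957).

(-0.2609, 2.6957)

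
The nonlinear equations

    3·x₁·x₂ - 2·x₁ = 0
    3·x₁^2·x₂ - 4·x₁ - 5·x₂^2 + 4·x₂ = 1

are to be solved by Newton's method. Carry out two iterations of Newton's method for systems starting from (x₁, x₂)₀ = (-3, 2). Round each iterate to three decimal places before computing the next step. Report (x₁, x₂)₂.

(-0.956, 0.909)

At (-3, 2): F = (-12.000, 53.000).
Jacobian J = [[3·x₂ - 2, 3·x₁], [6·x₁·x₂ - 4, 3·x₁^2 - 10·x₂ + 4]].
At the point, J = [[4.000, -9.000], [-40.000, 11.000]] (det J = -316.000).
Solving J·Δ = −F gives Δ = (1.092, -0.848).
Then the next iterate is (x₁, x₂)₁ = (-1.908, 1.152).
Round to (-1.908, 1.152) and repeat: F = (-2.77805, 17.18592), J = [[1.456, -5.724], [-17.18810, 3.40139]].
Δ = (0.952, -0.243), so (x₁, x₂)₂ = (-0.956, 0.909).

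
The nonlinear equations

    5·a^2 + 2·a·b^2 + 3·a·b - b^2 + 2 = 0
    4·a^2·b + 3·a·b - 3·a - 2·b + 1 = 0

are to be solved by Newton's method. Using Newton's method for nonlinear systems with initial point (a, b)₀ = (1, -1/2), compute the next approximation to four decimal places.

(0.3911, -0.6351)

At (1, -1/2): F = (5.7500, -4.5000).
Jacobian J = [[10·a + 2·b^2 + 3·b, 4·a·b + 3·a - 2·b], [8·a·b + 3·b - 3, 4·a^2 + 3·a - 2]].
At the point, J = [[9.0000, 2.0000], [-8.5000, 5.0000]] (det J = 62.0000).
Solving J·Δ = −F gives Δ = (-0.6089, -0.1351).
Then the next iterate is (a, b)₁ = (0.3911, -0.6351).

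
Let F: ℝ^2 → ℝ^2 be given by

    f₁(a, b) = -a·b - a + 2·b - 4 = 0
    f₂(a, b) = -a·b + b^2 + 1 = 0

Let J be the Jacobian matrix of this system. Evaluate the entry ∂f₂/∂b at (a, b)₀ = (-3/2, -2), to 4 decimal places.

-2.5000

∂f₂/∂b = -a + 2·b.
At (-3/2, -2) this is -2.5000.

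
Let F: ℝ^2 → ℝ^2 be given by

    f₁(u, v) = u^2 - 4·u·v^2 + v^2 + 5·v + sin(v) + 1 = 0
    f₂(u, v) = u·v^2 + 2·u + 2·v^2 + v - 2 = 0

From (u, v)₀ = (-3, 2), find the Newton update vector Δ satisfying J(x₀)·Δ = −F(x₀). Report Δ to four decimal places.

(1.2691, -0.7951)

At (-3, 2): F = (72.909297, -10.0000).
Jacobian J = [[2·u - 4·v^2, -8·u·v + 2·v + cos(v) + 5], [v^2 + 2, 2·u·v + 4·v + 1]].
At the point, J = [[-22.0000, 56.583853], [6.0000, -3.0000]] (det J = -273.503119).
Solving J·Δ = −F gives Δ = (1.2691, -0.7951).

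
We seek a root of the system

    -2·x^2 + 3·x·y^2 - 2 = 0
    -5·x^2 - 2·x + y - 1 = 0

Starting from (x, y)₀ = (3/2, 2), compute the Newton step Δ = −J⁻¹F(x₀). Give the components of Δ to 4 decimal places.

(-0.8013, -0.3718)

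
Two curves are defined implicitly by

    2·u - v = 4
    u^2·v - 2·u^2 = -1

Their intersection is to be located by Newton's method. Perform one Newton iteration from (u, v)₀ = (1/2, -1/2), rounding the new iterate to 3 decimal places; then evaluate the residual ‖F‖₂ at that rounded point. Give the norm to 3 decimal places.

At (1/2, -1/2): F = (-2.500, 0.375).
Jacobian J = [[2, -1], [2·u·v - 4·u, u^2]].
At the point, J = [[2.000, -1.000], [-2.500, 0.250]] (det J = -2.000).
Solving J·Δ = −F gives Δ = (-0.125, -2.750).
Then the next iterate is (u, v)₁ = (0.375, -3.250).
Re-evaluating at (0.375, -3.250): F = (0.000, 0.26172), so ‖F‖₂ = 0.262.

0.262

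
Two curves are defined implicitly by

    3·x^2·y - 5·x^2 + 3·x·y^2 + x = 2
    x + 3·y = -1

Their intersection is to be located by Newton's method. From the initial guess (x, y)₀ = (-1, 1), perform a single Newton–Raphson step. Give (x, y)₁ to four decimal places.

At (-1, 1): F = (-8.0000, 3.0000).
Jacobian J = [[6·x·y - 10·x + 3·y^2 + 1, 3·x^2 + 6·x·y], [1, 3]].
At the point, J = [[8.0000, -3.0000], [1.0000, 3.0000]] (det J = 27.0000).
Solving J·Δ = −F gives Δ = (0.5556, -1.1852).
Then the next iterate is (x, y)₁ = (-0.4444, -0.1852).

(-0.4444, -0.1852)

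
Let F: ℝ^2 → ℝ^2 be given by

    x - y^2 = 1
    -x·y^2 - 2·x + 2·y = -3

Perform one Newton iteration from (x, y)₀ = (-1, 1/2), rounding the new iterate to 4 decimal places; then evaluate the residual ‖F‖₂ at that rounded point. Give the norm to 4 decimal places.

3.1402

At (-1, 1/2): F = (-2.2500, 6.2500).
Jacobian J = [[1, -2·y], [-y^2 - 2, -2·x·y + 2]].
At the point, J = [[1.0000, -1.0000], [-2.2500, 3.0000]] (det J = 0.7500).
Solving J·Δ = −F gives Δ = (0.6667, -1.5833).
Then the next iterate is (x, y)₁ = (-0.3333, -1.0833).
Re-evaluating at (-0.3333, -1.0833): F = (-2.506839, 1.891141), so ‖F‖₂ = 3.1402.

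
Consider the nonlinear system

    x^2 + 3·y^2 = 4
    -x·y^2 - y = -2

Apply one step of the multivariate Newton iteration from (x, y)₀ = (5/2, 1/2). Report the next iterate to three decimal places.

(1.716, 0.806)

At (5/2, 1/2): F = (3.000, 0.875).
Jacobian J = [[2·x, 6·y], [-y^2, -2·x·y - 1]].
At the point, J = [[5.000, 3.000], [-0.250, -3.500]] (det J = -16.750).
Solving J·Δ = −F gives Δ = (-0.784, 0.306).
Then the next iterate is (x, y)₁ = (1.716, 0.806).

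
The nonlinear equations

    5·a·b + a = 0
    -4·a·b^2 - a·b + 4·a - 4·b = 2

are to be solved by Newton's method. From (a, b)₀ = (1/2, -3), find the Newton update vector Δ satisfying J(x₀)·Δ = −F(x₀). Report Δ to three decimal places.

(-1.269, -4.308)

At (1/2, -3): F = (-7.000, -4.500).
Jacobian J = [[5·b + 1, 5·a], [-4·b^2 - b + 4, -8·a·b - a - 4]].
At the point, J = [[-14.000, 2.500], [-29.000, 7.500]] (det J = -32.500).
Solving J·Δ = −F gives Δ = (-1.269, -4.308).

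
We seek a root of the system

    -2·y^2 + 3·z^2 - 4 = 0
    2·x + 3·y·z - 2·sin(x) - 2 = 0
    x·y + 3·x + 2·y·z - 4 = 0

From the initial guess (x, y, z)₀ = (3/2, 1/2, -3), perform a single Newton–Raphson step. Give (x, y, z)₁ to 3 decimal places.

At (3/2, 1/2, -3): F = (22.500, -5.49499, -1.750).
Jacobian J = [[0, -4·y, 6·z], [-2·cos(x) + 2, 3·z, 3·y], [y + 3, x + 2·z, 2·y]].
At the point, J = [[0.000, -2.000, -18.000], [1.85853, -9.000, 1.500], [3.500, -4.500, 1.000]] (det J = -423.24238).
Solving J·Δ = −F gives Δ = (-0.515, -0.499, 1.305).
Then the next iterate is (x, y, z)₁ = (0.985, 0.001, -1.695).

(0.985, 0.001, -1.695)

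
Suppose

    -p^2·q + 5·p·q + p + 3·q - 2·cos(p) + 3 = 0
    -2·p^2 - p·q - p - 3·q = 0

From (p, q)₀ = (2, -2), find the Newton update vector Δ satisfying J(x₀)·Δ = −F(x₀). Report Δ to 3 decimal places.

(-1.033, 1.446)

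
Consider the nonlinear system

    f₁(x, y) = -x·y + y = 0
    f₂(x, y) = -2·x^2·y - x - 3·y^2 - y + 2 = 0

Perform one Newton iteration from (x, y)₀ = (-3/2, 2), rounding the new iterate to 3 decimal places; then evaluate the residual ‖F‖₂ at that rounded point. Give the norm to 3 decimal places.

At (-3/2, 2): F = (5.000, -19.500).
Jacobian J = [[-y, -x + 1], [-4·x·y - 1, -2·x^2 - 6·y - 1]].
At the point, J = [[-2.000, 2.500], [11.000, -17.500]] (det J = 7.500).
Solving J·Δ = −F gives Δ = (5.167, 2.133).
Then the next iterate is (x, y)₁ = (3.667, 4.133).
Re-evaluating at (3.667, 4.133): F = (-11.02271, -168.19705), so ‖F‖₂ = 168.558.

168.558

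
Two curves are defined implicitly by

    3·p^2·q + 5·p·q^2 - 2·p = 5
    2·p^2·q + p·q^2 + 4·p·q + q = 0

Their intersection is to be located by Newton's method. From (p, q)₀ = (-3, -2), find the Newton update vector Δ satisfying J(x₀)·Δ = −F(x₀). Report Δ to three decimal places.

At (-3, -2): F = (-113.000, -26.000).
Jacobian J = [[6·p·q + 5·q^2 - 2, 3·p^2 + 10·p·q], [4·p·q + q^2 + 4·q, 2·p^2 + 2·p·q + 4·p + 1]].
At the point, J = [[54.000, 87.000], [20.000, 19.000]] (det J = -714.000).
Solving J·Δ = −F gives Δ = (0.161, 1.199).

(0.161, 1.199)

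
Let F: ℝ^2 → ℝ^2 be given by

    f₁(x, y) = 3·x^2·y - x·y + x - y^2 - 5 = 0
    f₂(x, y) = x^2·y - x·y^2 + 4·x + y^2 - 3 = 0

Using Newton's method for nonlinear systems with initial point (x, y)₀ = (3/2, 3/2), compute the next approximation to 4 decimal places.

(-0.8696, 14.2464)

At (3/2, 3/2): F = (2.1250, 5.2500).
Jacobian J = [[6·x·y - y + 1, 3·x^2 - x - 2·y], [2·x·y - y^2 + 4, x^2 - 2·x·y + 2·y]].
At the point, J = [[13.0000, 2.2500], [6.2500, 0.7500]] (det J = -4.3125).
Solving J·Δ = −F gives Δ = (-2.3696, 12.7464).
Then the next iterate is (x, y)₁ = (-0.8696, 14.2464).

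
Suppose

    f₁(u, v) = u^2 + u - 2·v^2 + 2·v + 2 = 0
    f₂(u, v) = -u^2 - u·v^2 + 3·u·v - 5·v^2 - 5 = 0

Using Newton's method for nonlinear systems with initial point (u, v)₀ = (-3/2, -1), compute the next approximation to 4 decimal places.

At (-3/2, -1): F = (-1.2500, -6.2500).
Jacobian J = [[2·u + 1, -4·v + 2], [-2·u - v^2 + 3·v, -2·u·v + 3·u - 10·v]].
At the point, J = [[-2.0000, 6.0000], [-1.0000, 2.5000]] (det J = 1.0000).
Solving J·Δ = −F gives Δ = (-34.3750, -11.2500).
Then the next iterate is (u, v)₁ = (-35.8750, -12.2500).

(-35.8750, -12.2500)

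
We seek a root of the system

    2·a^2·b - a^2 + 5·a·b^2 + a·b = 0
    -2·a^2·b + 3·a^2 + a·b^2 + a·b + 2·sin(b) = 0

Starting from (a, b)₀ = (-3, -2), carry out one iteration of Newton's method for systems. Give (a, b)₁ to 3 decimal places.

(-1.748, -1.481)

At (-3, -2): F = (-99.000, 55.18141).
Jacobian J = [[4·a·b - 2·a + 5·b^2 + b, 2·a^2 + 10·a·b + a], [-4·a·b + 6·a + b^2 + b, -2·a^2 + 2·a·b + a + 2·cos(b)]].
At the point, J = [[48.000, 75.000], [-40.000, -9.83229]] (det J = 2528.04990).
Solving J·Δ = −F gives Δ = (1.252, 0.519).
Then the next iterate is (a, b)₁ = (-1.748, -1.481).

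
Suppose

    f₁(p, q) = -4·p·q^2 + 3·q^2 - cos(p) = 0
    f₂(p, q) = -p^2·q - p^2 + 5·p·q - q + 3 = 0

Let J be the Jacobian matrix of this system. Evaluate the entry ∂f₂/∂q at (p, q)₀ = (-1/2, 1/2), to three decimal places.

∂f₂/∂q = -p^2 + 5·p - 1.
At (-1/2, 1/2) this is -3.750.

-3.750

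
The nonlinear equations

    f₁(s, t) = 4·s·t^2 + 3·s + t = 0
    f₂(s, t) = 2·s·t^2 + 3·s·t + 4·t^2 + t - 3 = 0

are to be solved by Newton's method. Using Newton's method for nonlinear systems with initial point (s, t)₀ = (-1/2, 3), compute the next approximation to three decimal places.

At (-1/2, 3): F = (-16.500, 22.500).
Jacobian J = [[4·t^2 + 3, 8·s·t + 1], [2·t^2 + 3·t, 4·s·t + 3·s + 8·t + 1]].
At the point, J = [[39.000, -11.000], [27.000, 17.500]] (det J = 979.500).
Solving J·Δ = −F gives Δ = (0.042, -1.351).
Then the next iterate is (s, t)₁ = (-0.458, 1.649).

(-0.458, 1.649)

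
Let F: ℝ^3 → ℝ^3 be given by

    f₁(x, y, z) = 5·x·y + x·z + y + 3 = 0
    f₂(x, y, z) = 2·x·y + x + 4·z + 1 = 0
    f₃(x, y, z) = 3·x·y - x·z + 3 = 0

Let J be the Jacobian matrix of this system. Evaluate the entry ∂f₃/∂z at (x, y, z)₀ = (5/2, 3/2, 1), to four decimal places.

∂f₃/∂z = -x.
At (5/2, 3/2, 1) this is -2.5000.

-2.5000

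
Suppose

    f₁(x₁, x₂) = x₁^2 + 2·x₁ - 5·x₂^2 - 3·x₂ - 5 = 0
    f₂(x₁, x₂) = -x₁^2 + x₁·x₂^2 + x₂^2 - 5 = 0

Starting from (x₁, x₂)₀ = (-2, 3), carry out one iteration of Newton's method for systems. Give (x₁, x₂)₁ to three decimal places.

(-1.456, 1.179)

At (-2, 3): F = (-59.000, -18.000).
Jacobian J = [[2·x₁ + 2, -10·x₂ - 3], [-2·x₁ + x₂^2, 2·x₁·x₂ + 2·x₂]].
At the point, J = [[-2.000, -33.000], [13.000, -6.000]] (det J = 441.000).
Solving J·Δ = −F gives Δ = (0.544, -1.821).
Then the next iterate is (x₁, x₂)₁ = (-1.456, 1.179).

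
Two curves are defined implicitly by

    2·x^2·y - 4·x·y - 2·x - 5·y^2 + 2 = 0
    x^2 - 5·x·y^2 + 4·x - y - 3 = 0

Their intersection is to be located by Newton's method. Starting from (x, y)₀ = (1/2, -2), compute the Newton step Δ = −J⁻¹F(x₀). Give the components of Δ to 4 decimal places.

(-0.0605, 0.8714)

At (1/2, -2): F = (-16.0000, -8.7500).
Jacobian J = [[4·x·y - 4·y - 2, 2·x^2 - 4·x - 10·y], [2·x - 5·y^2 + 4, -10·x·y - 1]].
At the point, J = [[2.0000, 18.5000], [-15.0000, 9.0000]] (det J = 295.5000).
Solving J·Δ = −F gives Δ = (-0.0605, 0.8714).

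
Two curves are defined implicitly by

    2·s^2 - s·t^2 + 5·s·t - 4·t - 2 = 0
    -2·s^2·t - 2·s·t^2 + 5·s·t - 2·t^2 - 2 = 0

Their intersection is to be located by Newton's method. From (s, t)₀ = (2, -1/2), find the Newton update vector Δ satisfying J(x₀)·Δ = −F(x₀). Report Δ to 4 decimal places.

At (2, -1/2): F = (2.5000, -4.5000).
Jacobian J = [[4·s - t^2 + 5·t, -2·s·t + 5·s - 4], [-4·s·t - 2·t^2 + 5·t, -2·s^2 - 4·s·t + 5·s - 4·t]].
At the point, J = [[5.2500, 8.0000], [1.0000, 8.0000]] (det J = 34.0000).
Solving J·Δ = −F gives Δ = (-1.6471, 0.7684).

(-1.6471, 0.7684)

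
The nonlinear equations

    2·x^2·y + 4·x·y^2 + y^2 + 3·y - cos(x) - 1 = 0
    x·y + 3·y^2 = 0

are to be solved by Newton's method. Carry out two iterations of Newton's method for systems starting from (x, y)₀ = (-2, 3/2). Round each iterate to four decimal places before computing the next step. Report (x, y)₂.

At (-2, 3/2): F = (0.166147, 3.7500).
Jacobian J = [[4·x·y + 4·y^2 + sin(x), 2·x^2 + 8·x·y + 2·y + 3], [y, x + 6·y]].
At the point, J = [[-3.909297, -10.0000], [1.5000, 7.0000]] (det J = -12.365082).
Solving J·Δ = −F gives Δ = (3.1268, -1.2057).
Then the next iterate is (x, y)₁ = (1.1268, 0.2943).
Round to (1.1268, 0.2943) and repeat: F = (0.677673, 0.591455), J = [[2.575961, 8.780894], [0.2943, 2.8926]].
Δ = (0.6643, -0.2721), so (x, y)₂ = (1.7911, 0.0222).

(1.7911, 0.0222)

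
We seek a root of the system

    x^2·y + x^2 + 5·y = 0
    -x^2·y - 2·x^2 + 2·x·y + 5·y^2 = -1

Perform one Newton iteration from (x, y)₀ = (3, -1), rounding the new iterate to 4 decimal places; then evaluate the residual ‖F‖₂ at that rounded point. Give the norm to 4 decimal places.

2.7577

At (3, -1): F = (-5.0000, -9.0000).
Jacobian J = [[2·x·y + 2·x, x^2 + 5], [-2·x·y - 4·x + 2·y, -x^2 + 2·x + 10·y]].
At the point, J = [[0.0000, 14.0000], [-8.0000, -13.0000]] (det J = 112.0000).
Solving J·Δ = −F gives Δ = (-1.7054, 0.3571).
Then the next iterate is (x, y)₁ = (1.2946, -0.6429).
Re-evaluating at (1.2946, -0.6429): F = (-2.616004, -0.872480), so ‖F‖₂ = 2.7577.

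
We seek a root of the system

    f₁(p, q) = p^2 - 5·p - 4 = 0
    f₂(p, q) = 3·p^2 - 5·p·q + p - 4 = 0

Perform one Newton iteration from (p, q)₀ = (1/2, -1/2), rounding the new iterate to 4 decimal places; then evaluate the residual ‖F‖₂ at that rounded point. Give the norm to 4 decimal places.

29.2038

At (1/2, -1/2): F = (-6.2500, -1.5000).
Jacobian J = [[2·p - 5, 0], [6·p - 5·q + 1, -5·p]].
At the point, J = [[-4.0000, 0.0000], [6.5000, -2.5000]] (det J = 10.0000).
Solving J·Δ = −F gives Δ = (-1.5625, -4.6625).
Then the next iterate is (p, q)₁ = (-1.0625, -5.1625).
Re-evaluating at (-1.0625, -5.1625): F = (2.441406, -29.101562), so ‖F‖₂ = 29.2038.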